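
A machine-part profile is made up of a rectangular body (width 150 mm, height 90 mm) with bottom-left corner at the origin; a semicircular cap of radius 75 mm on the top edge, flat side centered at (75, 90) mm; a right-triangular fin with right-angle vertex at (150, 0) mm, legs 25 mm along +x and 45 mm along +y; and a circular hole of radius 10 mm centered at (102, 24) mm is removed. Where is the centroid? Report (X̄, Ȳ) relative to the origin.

Part | A | x̄ᵢ | ȳᵢ | A·x̄ᵢ | A·ȳᵢ
rectangular body | 13500.00 | 75.00 | 45.00 | 1012500.00 | 607500.00
semicircular top | 8835.73 | 75.00 | 121.83 | 662679.70 | 1076465.64
triangular fin | 562.50 | 158.33 | 15.00 | 89062.50 | 8437.50
hole | -314.16 | 102.00 | 24.00 | -32044.25 | -7539.82
Σ | 22584.07 |  |  | 1732197.96 | 1684863.32
X̄ = 1732197.96 / 22584.07 = 76.70 mm
Ȳ = 1684863.32 / 22584.07 = 74.60 mm

X̄ = 76.70 mm, Ȳ = 74.60 mm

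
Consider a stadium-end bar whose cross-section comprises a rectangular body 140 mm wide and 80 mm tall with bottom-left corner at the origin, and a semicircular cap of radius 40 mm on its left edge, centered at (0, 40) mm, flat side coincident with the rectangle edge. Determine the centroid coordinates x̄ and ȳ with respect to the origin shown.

x̄ = 54.06 mm, ȳ = 40.00 mm

rectangular body: A = 140 × 80 = 11200.00, centroid at (70.00, 40.00).
semicircular end: A = ½π·40² = 2513.27, centroid at (-16.98, 40.00).
ΣA = 13713.27 mm²
ΣAx̄ = (11200.00)(70.00) + (2513.27)(-16.98) = 741333.33 mm³
ΣAȳ = (11200.00)(40.00) + (2513.27)(40.00) = 548530.96 mm³
x̄ = 741333.33 / 13713.27 = 54.06 mm
ȳ = 548530.96 / 13713.27 = 40.00 mm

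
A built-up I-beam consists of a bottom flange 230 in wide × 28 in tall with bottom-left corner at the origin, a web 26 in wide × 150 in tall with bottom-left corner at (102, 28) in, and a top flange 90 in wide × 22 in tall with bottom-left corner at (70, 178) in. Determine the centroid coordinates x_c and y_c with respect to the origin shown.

x_c = 115.00 in, y_c = 70.30 in

bottom flange: A = 230 × 28 = 6440.00, centroid at (115.00, 14.00).
web: A = 26 × 150 = 3900.00, centroid at (115.00, 103.00).
top flange: A = 90 × 22 = 1980.00, centroid at (115.00, 189.00).
ΣA = 12320.00 in²
ΣAx_c = (6440.00)(115.00) + (3900.00)(115.00) + (1980.00)(115.00) = 1416800.00 in³
ΣAy_c = (6440.00)(14.00) + (3900.00)(103.00) + (1980.00)(189.00) = 866080.00 in³
x_c = 1416800.00 / 12320.00 = 115.00 in
y_c = 866080.00 / 12320.00 = 70.30 in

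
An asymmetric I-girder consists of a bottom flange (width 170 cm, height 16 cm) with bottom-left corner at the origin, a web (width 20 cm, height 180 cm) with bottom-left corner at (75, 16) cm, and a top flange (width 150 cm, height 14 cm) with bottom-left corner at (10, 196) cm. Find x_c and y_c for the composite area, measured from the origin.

x_c = 85.00 cm, y_c = 98.53 cm

Part | A | x̄ᵢ | ȳᵢ | A·x̄ᵢ | A·ȳᵢ
bottom flange | 2720.00 | 85.00 | 8.00 | 231200.00 | 21760.00
web | 3600.00 | 85.00 | 106.00 | 306000.00 | 381600.00
top flange | 2100.00 | 85.00 | 203.00 | 178500.00 | 426300.00
Σ | 8420.00 |  |  | 715700.00 | 829660.00
x_c = 715700.00 / 8420.00 = 85.00 cm
y_c = 829660.00 / 8420.00 = 98.53 cm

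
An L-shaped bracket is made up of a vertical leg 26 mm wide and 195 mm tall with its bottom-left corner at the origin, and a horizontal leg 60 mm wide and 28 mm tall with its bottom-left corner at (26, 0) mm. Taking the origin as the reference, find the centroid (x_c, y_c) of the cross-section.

Part | A | x̄ᵢ | ȳᵢ | A·x̄ᵢ | A·ȳᵢ
vertical leg | 5070.00 | 13.00 | 97.50 | 65910.00 | 494325.00
horizontal leg | 1680.00 | 56.00 | 14.00 | 94080.00 | 23520.00
Σ | 6750.00 |  |  | 159990.00 | 517845.00
x_c = 159990.00 / 6750.00 = 23.70 mm
y_c = 517845.00 / 6750.00 = 76.72 mm

x_c = 23.70 mm, y_c = 76.72 mm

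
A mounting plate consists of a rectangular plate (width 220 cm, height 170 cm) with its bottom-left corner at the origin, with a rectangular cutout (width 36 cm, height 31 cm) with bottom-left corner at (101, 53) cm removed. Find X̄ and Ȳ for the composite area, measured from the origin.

X̄ = 109.72 cm, Ȳ = 85.51 cm

plate: A = 220 × 170 = 37400.00, centroid at (110.00, 85.00).
hole: A = −(36 × 31) = -1116.00, centroid at (119.00, 68.50).
ΣA = 36284.00 cm², ΣAX̄ = 3981196.00 cm³, ΣAȲ = 3102554.00 cm³.
X̄ = 3981196.00/36284.00 = 109.72 cm; Ȳ = 3102554.00/36284.00 = 85.51 cm.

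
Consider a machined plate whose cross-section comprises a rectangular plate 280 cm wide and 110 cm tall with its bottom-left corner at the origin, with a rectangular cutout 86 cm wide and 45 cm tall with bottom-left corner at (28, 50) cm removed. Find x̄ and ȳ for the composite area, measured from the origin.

plate: A = 280 × 110 = 30800.00, centroid at (140.00, 55.00).
hole: A = −(86 × 45) = -3870.00, centroid at (71.00, 72.50).
ΣA = 26930.00 cm², ΣAx̄ = 4037230.00 cm³, ΣAȳ = 1413425.00 cm³.
x̄ = 4037230.00/26930.00 = 149.92 cm; ȳ = 1413425.00/26930.00 = 52.49 cm.

x̄ = 149.92 cm, ȳ = 52.49 cm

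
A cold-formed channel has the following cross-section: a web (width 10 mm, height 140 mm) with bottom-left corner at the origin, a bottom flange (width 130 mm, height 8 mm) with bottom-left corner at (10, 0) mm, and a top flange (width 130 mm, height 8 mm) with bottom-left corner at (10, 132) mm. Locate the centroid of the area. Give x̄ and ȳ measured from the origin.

x̄ = 46.84 mm, ȳ = 70.00 mm

Part | A | x̄ᵢ | ȳᵢ | A·x̄ᵢ | A·ȳᵢ
web | 1400.00 | 5.00 | 70.00 | 7000.00 | 98000.00
bottom flange | 1040.00 | 75.00 | 4.00 | 78000.00 | 4160.00
top flange | 1040.00 | 75.00 | 136.00 | 78000.00 | 141440.00
Σ | 3480.00 |  |  | 163000.00 | 243600.00
x̄ = 163000.00 / 3480.00 = 46.84 mm
ȳ = 243600.00 / 3480.00 = 70.00 mm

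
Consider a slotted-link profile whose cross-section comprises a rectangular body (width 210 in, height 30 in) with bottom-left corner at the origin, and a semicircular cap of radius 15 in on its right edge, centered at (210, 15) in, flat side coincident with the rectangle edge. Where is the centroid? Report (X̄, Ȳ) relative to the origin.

rectangular body: A = 210 × 30 = 6300.00, centroid at (105.00, 15.00).
semicircular end: A = ½π·15² = 353.43, centroid at (216.37, 15.00).
ΣA = 6653.43 in²
ΣAX̄ = (6300.00)(105.00) + (353.43)(216.37) = 737970.13 in³
ΣAȲ = (6300.00)(15.00) + (353.43)(15.00) = 99801.44 in³
X̄ = 737970.13 / 6653.43 = 110.92 in
Ȳ = 99801.44 / 6653.43 = 15.00 in

X̄ = 110.92 in, Ȳ = 15.00 in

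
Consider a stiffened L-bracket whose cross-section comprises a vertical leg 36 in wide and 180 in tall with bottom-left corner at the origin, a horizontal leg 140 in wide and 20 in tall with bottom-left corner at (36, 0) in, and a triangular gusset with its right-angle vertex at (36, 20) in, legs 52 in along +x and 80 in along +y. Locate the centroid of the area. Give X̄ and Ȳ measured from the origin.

vertical leg: A = 36 × 180 = 6480.00, centroid at (18.00, 90.00).
horizontal leg: A = 140 × 20 = 2800.00, centroid at (106.00, 10.00).
gusset: A = ½·52·80 = 2080.00, centroid at (53.33, 46.67).
ΣA = 11360.00 in², ΣAX̄ = 524373.33 in³, ΣAȲ = 708266.67 in³.
X̄ = 524373.33/11360.00 = 46.16 in; Ȳ = 708266.67/11360.00 = 62.35 in.

X̄ = 46.16 in, Ȳ = 62.35 in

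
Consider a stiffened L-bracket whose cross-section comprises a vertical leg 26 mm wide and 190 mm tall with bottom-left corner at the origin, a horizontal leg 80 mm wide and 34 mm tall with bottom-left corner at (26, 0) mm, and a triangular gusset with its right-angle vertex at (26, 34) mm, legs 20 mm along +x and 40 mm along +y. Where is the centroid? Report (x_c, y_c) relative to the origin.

x_c = 31.86 mm, y_c = 66.31 mm

Part | A | x̄ᵢ | ȳᵢ | A·x̄ᵢ | A·ȳᵢ
vertical leg | 4940.00 | 13.00 | 95.00 | 64220.00 | 469300.00
horizontal leg | 2720.00 | 66.00 | 17.00 | 179520.00 | 46240.00
gusset | 400.00 | 32.67 | 47.33 | 13066.67 | 18933.33
Σ | 8060.00 |  |  | 256806.67 | 534473.33
x_c = 256806.67 / 8060.00 = 31.86 mm
y_c = 534473.33 / 8060.00 = 66.31 mm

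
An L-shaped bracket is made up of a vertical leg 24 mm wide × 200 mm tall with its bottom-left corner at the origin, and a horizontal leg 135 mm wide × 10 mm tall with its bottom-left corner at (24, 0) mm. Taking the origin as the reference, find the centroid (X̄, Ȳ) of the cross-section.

X̄ = 29.45 mm, Ȳ = 79.15 mm

vertical leg: A = 24 × 200 = 4800.00, centroid at (12.00, 100.00).
horizontal leg: A = 135 × 10 = 1350.00, centroid at (91.50, 5.00).
ΣA = 6150.00 mm², ΣAX̄ = 181125.00 mm³, ΣAȲ = 486750.00 mm³.
X̄ = 181125.00/6150.00 = 29.45 mm; Ȳ = 486750.00/6150.00 = 79.15 mm.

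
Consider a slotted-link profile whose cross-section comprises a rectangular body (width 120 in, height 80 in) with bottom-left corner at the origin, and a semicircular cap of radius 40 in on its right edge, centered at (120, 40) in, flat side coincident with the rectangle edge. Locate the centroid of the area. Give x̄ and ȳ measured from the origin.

x̄ = 75.97 in, ȳ = 40.00 in

rectangular body: A = 120 × 80 = 9600.00, centroid at (60.00, 40.00).
semicircular end: A = ½π·40² = 2513.27, centroid at (136.98, 40.00).
ΣA = 12113.27 in²
ΣAx̄ = (9600.00)(60.00) + (2513.27)(136.98) = 920259.56 in³
ΣAȳ = (9600.00)(40.00) + (2513.27)(40.00) = 484530.96 in³
x̄ = 920259.56 / 12113.27 = 75.97 in
ȳ = 484530.96 / 12113.27 = 40.00 in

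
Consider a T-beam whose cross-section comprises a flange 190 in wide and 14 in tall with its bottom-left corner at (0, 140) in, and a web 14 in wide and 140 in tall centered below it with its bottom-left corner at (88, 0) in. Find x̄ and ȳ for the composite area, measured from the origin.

web: A = 14 × 140 = 1960.00, centroid at (95.00, 70.00).
flange: A = 190 × 14 = 2660.00, centroid at (95.00, 147.00).
ΣA = 4620.00 in², ΣAx̄ = 438900.00 in³, ΣAȳ = 528220.00 in³.
x̄ = 438900.00/4620.00 = 95.00 in; ȳ = 528220.00/4620.00 = 114.33 in.

x̄ = 95.00 in, ȳ = 114.33 in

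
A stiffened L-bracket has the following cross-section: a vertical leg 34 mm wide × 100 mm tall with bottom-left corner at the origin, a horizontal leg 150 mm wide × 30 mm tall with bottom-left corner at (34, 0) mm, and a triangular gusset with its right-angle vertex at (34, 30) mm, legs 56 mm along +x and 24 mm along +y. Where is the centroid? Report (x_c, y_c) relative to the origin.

x_c = 68.09 mm, y_c = 30.69 mm

vertical leg: A = 34 × 100 = 3400.00, centroid at (17.00, 50.00).
horizontal leg: A = 150 × 30 = 4500.00, centroid at (109.00, 15.00).
gusset: A = ½·56·24 = 672.00, centroid at (52.67, 38.00).
ΣA = 8572.00 mm²
ΣAx_c = (3400.00)(17.00) + (4500.00)(109.00) + (672.00)(52.67) = 583692.00 mm³
ΣAy_c = (3400.00)(50.00) + (4500.00)(15.00) + (672.00)(38.00) = 263036.00 mm³
x_c = 583692.00 / 8572.00 = 68.09 mm
y_c = 263036.00 / 8572.00 = 30.69 mm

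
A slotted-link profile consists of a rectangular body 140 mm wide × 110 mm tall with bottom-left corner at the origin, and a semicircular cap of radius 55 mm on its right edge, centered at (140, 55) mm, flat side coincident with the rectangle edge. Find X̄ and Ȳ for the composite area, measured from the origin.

rectangular body: A = 140 × 110 = 15400.00, centroid at (70.00, 55.00).
semicircular end: A = ½π·55² = 4751.66, centroid at (163.34, 55.00).
ΣA = 20151.66 mm², ΣAX̄ = 1854148.91 mm³, ΣAȲ = 1108341.24 mm³.
X̄ = 1854148.91/20151.66 = 92.01 mm; Ȳ = 1108341.24/20151.66 = 55.00 mm.

X̄ = 92.01 mm, Ȳ = 55.00 mm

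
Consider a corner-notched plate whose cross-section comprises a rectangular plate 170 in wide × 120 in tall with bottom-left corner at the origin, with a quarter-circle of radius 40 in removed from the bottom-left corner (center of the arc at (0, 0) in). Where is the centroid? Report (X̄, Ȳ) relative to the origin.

X̄ = 89.47 in, Ȳ = 62.82 in

Part | A | x̄ᵢ | ȳᵢ | A·x̄ᵢ | A·ȳᵢ
plate | 20400.00 | 85.00 | 60.00 | 1734000.00 | 1224000.00
removed quarter-circle | -1256.64 | 16.98 | 16.98 | -21333.33 | -21333.33
Σ | 19143.36 |  |  | 1712666.67 | 1202666.67
X̄ = 1712666.67 / 19143.36 = 89.47 in
Ȳ = 1202666.67 / 19143.36 = 62.82 in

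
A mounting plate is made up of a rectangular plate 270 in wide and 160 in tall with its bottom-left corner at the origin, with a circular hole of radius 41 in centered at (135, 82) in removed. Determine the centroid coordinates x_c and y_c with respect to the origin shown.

x_c = 135.00 in, y_c = 79.72 in

plate: A = 270 × 160 = 43200.00, centroid at (135.00, 80.00).
hole: A = −π·41² = -5281.02, centroid at (135.00, 82.00).
ΣA = 37918.98 in², ΣAx_c = 5119062.67 in³, ΣAy_c = 3022956.59 in³.
x_c = 5119062.67/37918.98 = 135.00 in; y_c = 3022956.59/37918.98 = 79.72 in.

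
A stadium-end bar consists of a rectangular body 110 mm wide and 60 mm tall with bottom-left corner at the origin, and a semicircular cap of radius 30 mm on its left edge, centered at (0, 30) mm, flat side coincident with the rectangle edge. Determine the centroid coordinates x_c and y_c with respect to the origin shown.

x_c = 43.05 mm, y_c = 30.00 mm

Part | A | x̄ᵢ | ȳᵢ | A·x̄ᵢ | A·ȳᵢ
rectangular body | 6600.00 | 55.00 | 30.00 | 363000.00 | 198000.00
semicircular end | 1413.72 | -12.73 | 30.00 | -18000.00 | 42411.50
Σ | 8013.72 |  |  | 345000.00 | 240411.50
x_c = 345000.00 / 8013.72 = 43.05 mm
y_c = 240411.50 / 8013.72 = 30.00 mm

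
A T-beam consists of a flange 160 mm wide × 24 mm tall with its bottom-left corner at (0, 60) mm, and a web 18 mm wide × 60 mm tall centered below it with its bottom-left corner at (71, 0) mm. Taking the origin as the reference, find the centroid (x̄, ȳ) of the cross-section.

x̄ = 80.00 mm, ȳ = 62.78 mm

web: A = 18 × 60 = 1080.00, centroid at (80.00, 30.00).
flange: A = 160 × 24 = 3840.00, centroid at (80.00, 72.00).
ΣA = 4920.00 mm², ΣAx̄ = 393600.00 mm³, ΣAȳ = 308880.00 mm³.
x̄ = 393600.00/4920.00 = 80.00 mm; ȳ = 308880.00/4920.00 = 62.78 mm.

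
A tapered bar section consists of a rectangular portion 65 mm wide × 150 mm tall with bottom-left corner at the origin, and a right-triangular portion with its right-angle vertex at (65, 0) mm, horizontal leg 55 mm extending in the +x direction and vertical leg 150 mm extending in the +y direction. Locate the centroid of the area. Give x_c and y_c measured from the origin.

Part | A | x̄ᵢ | ȳᵢ | A·x̄ᵢ | A·ȳᵢ
rectangular portion | 9750.00 | 32.50 | 75.00 | 316875.00 | 731250.00
triangular portion | 4125.00 | 83.33 | 50.00 | 343750.00 | 206250.00
Σ | 13875.00 |  |  | 660625.00 | 937500.00
x_c = 660625.00 / 13875.00 = 47.61 mm
y_c = 937500.00 / 13875.00 = 67.57 mm

x_c = 47.61 mm, y_c = 67.57 mm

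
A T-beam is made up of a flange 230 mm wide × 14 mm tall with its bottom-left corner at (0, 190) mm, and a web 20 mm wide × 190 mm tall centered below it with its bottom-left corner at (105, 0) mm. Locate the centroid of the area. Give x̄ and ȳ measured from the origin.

x̄ = 115.00 mm, ȳ = 141.79 mm

web: A = 20 × 190 = 3800.00, centroid at (115.00, 95.00).
flange: A = 230 × 14 = 3220.00, centroid at (115.00, 197.00).
ΣA = 7020.00 mm²
ΣAx̄ = (3800.00)(115.00) + (3220.00)(115.00) = 807300.00 mm³
ΣAȳ = (3800.00)(95.00) + (3220.00)(197.00) = 995340.00 mm³
x̄ = 807300.00 / 7020.00 = 115.00 mm
ȳ = 995340.00 / 7020.00 = 141.79 mm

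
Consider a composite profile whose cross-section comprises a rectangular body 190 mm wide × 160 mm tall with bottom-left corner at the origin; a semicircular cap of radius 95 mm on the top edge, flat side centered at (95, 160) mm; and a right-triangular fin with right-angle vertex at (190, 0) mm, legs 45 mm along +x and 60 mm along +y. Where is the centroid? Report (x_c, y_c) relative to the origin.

x_c = 98.23 mm, y_c = 115.38 mm

rectangular body: A = 190 × 160 = 30400.00, centroid at (95.00, 80.00).
semicircular top: A = ½π·95² = 14176.44, centroid at (95.00, 200.32).
triangular fin: A = ½·45·60 = 1350.00, centroid at (205.00, 20.00).
ΣA = 45926.44 mm², ΣAx_c = 4511511.50 mm³, ΣAy_c = 5298813.23 mm³.
x_c = 4511511.50/45926.44 = 98.23 mm; y_c = 5298813.23/45926.44 = 115.38 mm.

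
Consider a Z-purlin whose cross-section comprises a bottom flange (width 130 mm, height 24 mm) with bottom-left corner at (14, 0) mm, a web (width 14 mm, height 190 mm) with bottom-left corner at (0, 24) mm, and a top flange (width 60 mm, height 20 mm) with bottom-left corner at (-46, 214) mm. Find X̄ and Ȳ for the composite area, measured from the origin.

X̄ = 35.23 mm, Ȳ = 89.22 mm

bottom flange: A = 130 × 24 = 3120.00, centroid at (79.00, 12.00).
web: A = 14 × 190 = 2660.00, centroid at (7.00, 119.00).
top flange: A = 60 × 20 = 1200.00, centroid at (-16.00, 224.00).
ΣA = 6980.00 mm², ΣAX̄ = 245900.00 mm³, ΣAȲ = 622780.00 mm³.
X̄ = 245900.00/6980.00 = 35.23 mm; Ȳ = 622780.00/6980.00 = 89.22 mm.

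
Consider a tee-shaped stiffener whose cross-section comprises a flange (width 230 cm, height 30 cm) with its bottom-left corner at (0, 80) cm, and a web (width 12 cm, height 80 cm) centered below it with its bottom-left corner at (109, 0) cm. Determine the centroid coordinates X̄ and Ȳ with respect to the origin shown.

Part | A | x̄ᵢ | ȳᵢ | A·x̄ᵢ | A·ȳᵢ
web | 960.00 | 115.00 | 40.00 | 110400.00 | 38400.00
flange | 6900.00 | 115.00 | 95.00 | 793500.00 | 655500.00
Σ | 7860.00 |  |  | 903900.00 | 693900.00
X̄ = 903900.00 / 7860.00 = 115.00 cm
Ȳ = 693900.00 / 7860.00 = 88.28 cm

X̄ = 115.00 cm, Ȳ = 88.28 cm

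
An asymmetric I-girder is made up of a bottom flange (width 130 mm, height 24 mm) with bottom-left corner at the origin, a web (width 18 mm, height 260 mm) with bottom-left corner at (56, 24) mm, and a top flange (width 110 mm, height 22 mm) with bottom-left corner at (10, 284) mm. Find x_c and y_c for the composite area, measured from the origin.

bottom flange: A = 130 × 24 = 3120.00, centroid at (65.00, 12.00).
web: A = 18 × 260 = 4680.00, centroid at (65.00, 154.00).
top flange: A = 110 × 22 = 2420.00, centroid at (65.00, 295.00).
ΣA = 10220.00 mm², ΣAx_c = 664300.00 mm³, ΣAy_c = 1472060.00 mm³.
x_c = 664300.00/10220.00 = 65.00 mm; y_c = 1472060.00/10220.00 = 144.04 mm.

x_c = 65.00 mm, y_c = 144.04 mm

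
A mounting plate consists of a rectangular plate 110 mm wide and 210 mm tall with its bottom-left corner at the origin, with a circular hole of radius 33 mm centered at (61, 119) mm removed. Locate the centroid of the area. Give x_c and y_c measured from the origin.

plate: A = 110 × 210 = 23100.00, centroid at (55.00, 105.00).
hole: A = −π·33² = -3421.19, centroid at (61.00, 119.00).
ΣA = 19678.81 mm²
ΣAx_c = (23100.00)(55.00) + (-3421.19)(61.00) = 1061807.14 mm³
ΣAy_c = (23100.00)(105.00) + (-3421.19)(119.00) = 2018377.87 mm³
x_c = 1061807.14 / 19678.81 = 53.96 mm
y_c = 2018377.87 / 19678.81 = 102.57 mm

x_c = 53.96 mm, y_c = 102.57 mm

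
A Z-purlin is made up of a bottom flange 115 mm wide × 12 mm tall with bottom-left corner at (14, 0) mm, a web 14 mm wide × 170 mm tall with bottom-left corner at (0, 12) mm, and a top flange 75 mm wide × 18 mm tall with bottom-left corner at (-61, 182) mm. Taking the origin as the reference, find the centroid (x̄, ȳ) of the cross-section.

bottom flange: A = 115 × 12 = 1380.00, centroid at (71.50, 6.00).
web: A = 14 × 170 = 2380.00, centroid at (7.00, 97.00).
top flange: A = 75 × 18 = 1350.00, centroid at (-23.50, 191.00).
ΣA = 5110.00 mm²
ΣAx̄ = (1380.00)(71.50) + (2380.00)(7.00) + (1350.00)(-23.50) = 83605.00 mm³
ΣAȳ = (1380.00)(6.00) + (2380.00)(97.00) + (1350.00)(191.00) = 496990.00 mm³
x̄ = 83605.00 / 5110.00 = 16.36 mm
ȳ = 496990.00 / 5110.00 = 97.26 mm

x̄ = 16.36 mm, ȳ = 97.26 mm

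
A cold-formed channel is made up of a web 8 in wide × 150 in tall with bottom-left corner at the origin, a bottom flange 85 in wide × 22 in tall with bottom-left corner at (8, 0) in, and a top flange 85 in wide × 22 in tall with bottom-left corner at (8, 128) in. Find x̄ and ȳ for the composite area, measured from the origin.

x̄ = 39.20 in, ȳ = 75.00 in

Part | A | x̄ᵢ | ȳᵢ | A·x̄ᵢ | A·ȳᵢ
web | 1200.00 | 4.00 | 75.00 | 4800.00 | 90000.00
bottom flange | 1870.00 | 50.50 | 11.00 | 94435.00 | 20570.00
top flange | 1870.00 | 50.50 | 139.00 | 94435.00 | 259930.00
Σ | 4940.00 |  |  | 193670.00 | 370500.00
x̄ = 193670.00 / 4940.00 = 39.20 in
ȳ = 370500.00 / 4940.00 = 75.00 in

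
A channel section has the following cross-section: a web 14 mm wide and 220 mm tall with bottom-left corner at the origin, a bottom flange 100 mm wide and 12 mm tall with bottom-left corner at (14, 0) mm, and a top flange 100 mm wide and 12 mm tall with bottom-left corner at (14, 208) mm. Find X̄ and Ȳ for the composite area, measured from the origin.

X̄ = 31.96 mm, Ȳ = 110.00 mm

web: A = 14 × 220 = 3080.00, centroid at (7.00, 110.00).
bottom flange: A = 100 × 12 = 1200.00, centroid at (64.00, 6.00).
top flange: A = 100 × 12 = 1200.00, centroid at (64.00, 214.00).
ΣA = 5480.00 mm², ΣAX̄ = 175160.00 mm³, ΣAȲ = 602800.00 mm³.
X̄ = 175160.00/5480.00 = 31.96 mm; Ȳ = 602800.00/5480.00 = 110.00 mm.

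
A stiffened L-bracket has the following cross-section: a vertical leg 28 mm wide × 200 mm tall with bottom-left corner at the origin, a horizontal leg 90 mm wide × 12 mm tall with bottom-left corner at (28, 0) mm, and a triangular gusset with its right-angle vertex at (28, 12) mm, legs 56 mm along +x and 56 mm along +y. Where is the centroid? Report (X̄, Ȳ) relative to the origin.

vertical leg: A = 28 × 200 = 5600.00, centroid at (14.00, 100.00).
horizontal leg: A = 90 × 12 = 1080.00, centroid at (73.00, 6.00).
gusset: A = ½·56·56 = 1568.00, centroid at (46.67, 30.67).
ΣA = 8248.00 mm²
ΣAX̄ = (5600.00)(14.00) + (1080.00)(73.00) + (1568.00)(46.67) = 230413.33 mm³
ΣAȲ = (5600.00)(100.00) + (1080.00)(6.00) + (1568.00)(30.67) = 614565.33 mm³
X̄ = 230413.33 / 8248.00 = 27.94 mm
Ȳ = 614565.33 / 8248.00 = 74.51 mm

X̄ = 27.94 mm, Ȳ = 74.51 mm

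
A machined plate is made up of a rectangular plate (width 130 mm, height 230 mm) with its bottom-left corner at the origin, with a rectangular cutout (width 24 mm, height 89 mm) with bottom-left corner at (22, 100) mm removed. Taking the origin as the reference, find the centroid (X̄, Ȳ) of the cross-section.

X̄ = 67.38 mm, Ȳ = 112.73 mm

Part | A | x̄ᵢ | ȳᵢ | A·x̄ᵢ | A·ȳᵢ
plate | 29900.00 | 65.00 | 115.00 | 1943500.00 | 3438500.00
hole | -2136.00 | 34.00 | 144.50 | -72624.00 | -308652.00
Σ | 27764.00 |  |  | 1870876.00 | 3129848.00
X̄ = 1870876.00 / 27764.00 = 67.38 mm
Ȳ = 3129848.00 / 27764.00 = 112.73 mm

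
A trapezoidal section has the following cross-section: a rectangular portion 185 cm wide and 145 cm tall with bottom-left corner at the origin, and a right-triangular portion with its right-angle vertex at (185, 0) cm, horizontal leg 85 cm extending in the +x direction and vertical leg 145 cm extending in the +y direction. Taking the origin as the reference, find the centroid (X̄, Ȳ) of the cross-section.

X̄ = 115.07 cm, Ȳ = 67.99 cm

rectangular portion: A = 185 × 145 = 26825.00, centroid at (92.50, 72.50).
triangular portion: A = ½·85·145 = 6162.50, centroid at (213.33, 48.33).
ΣA = 32987.50 cm², ΣAX̄ = 3795979.17 cm³, ΣAȲ = 2242666.67 cm³.
X̄ = 3795979.17/32987.50 = 115.07 cm; Ȳ = 2242666.67/32987.50 = 67.99 cm.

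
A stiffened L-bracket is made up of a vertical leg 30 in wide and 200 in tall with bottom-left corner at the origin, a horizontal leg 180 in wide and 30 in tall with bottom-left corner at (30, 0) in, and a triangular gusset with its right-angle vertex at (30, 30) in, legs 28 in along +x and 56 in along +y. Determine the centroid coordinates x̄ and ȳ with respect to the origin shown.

vertical leg: A = 30 × 200 = 6000.00, centroid at (15.00, 100.00).
horizontal leg: A = 180 × 30 = 5400.00, centroid at (120.00, 15.00).
gusset: A = ½·28·56 = 784.00, centroid at (39.33, 48.67).
ΣA = 12184.00 in²
ΣAx̄ = (6000.00)(15.00) + (5400.00)(120.00) + (784.00)(39.33) = 768837.33 in³
ΣAȳ = (6000.00)(100.00) + (5400.00)(15.00) + (784.00)(48.67) = 719154.67 in³
x̄ = 768837.33 / 12184.00 = 63.10 in
ȳ = 719154.67 / 12184.00 = 59.02 in

x̄ = 63.10 in, ȳ = 59.02 in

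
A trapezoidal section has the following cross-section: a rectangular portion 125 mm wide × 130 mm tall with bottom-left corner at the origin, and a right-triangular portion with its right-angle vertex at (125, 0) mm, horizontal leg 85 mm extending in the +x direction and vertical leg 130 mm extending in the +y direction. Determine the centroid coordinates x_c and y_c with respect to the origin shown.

rectangular portion: A = 125 × 130 = 16250.00, centroid at (62.50, 65.00).
triangular portion: A = ½·85·130 = 5525.00, centroid at (153.33, 43.33).
ΣA = 21775.00 mm²
ΣAx_c = (16250.00)(62.50) + (5525.00)(153.33) = 1862791.67 mm³
ΣAy_c = (16250.00)(65.00) + (5525.00)(43.33) = 1295666.67 mm³
x_c = 1862791.67 / 21775.00 = 85.55 mm
y_c = 1295666.67 / 21775.00 = 59.50 mm

x_c = 85.55 mm, y_c = 59.50 mm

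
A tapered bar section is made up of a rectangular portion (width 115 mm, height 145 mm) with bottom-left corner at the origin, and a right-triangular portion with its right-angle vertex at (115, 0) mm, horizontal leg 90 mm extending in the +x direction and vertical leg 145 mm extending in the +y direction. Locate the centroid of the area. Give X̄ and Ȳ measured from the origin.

X̄ = 82.11 mm, Ȳ = 65.70 mm

rectangular portion: A = 115 × 145 = 16675.00, centroid at (57.50, 72.50).
triangular portion: A = ½·90·145 = 6525.00, centroid at (145.00, 48.33).
ΣA = 23200.00 mm²
ΣAX̄ = (16675.00)(57.50) + (6525.00)(145.00) = 1904937.50 mm³
ΣAȲ = (16675.00)(72.50) + (6525.00)(48.33) = 1524312.50 mm³
X̄ = 1904937.50 / 23200.00 = 82.11 mm
Ȳ = 1524312.50 / 23200.00 = 65.70 mm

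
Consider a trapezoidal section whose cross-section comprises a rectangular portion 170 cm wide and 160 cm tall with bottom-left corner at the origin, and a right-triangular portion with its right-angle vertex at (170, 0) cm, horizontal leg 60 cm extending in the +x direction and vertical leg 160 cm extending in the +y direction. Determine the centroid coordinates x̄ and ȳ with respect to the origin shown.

rectangular portion: A = 170 × 160 = 27200.00, centroid at (85.00, 80.00).
triangular portion: A = ½·60·160 = 4800.00, centroid at (190.00, 53.33).
ΣA = 32000.00 cm²
ΣAx̄ = (27200.00)(85.00) + (4800.00)(190.00) = 3224000.00 cm³
ΣAȳ = (27200.00)(80.00) + (4800.00)(53.33) = 2432000.00 cm³
x̄ = 3224000.00 / 32000.00 = 100.75 cm
ȳ = 2432000.00 / 32000.00 = 76.00 cm

x̄ = 100.75 cm, ȳ = 76.00 cm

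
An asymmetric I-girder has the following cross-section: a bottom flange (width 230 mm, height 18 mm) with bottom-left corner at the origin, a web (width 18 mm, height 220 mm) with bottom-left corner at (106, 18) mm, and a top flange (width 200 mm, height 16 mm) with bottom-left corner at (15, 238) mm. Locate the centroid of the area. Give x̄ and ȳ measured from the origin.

x̄ = 115.00 mm, ȳ = 117.82 mm

bottom flange: A = 230 × 18 = 4140.00, centroid at (115.00, 9.00).
web: A = 18 × 220 = 3960.00, centroid at (115.00, 128.00).
top flange: A = 200 × 16 = 3200.00, centroid at (115.00, 246.00).
ΣA = 11300.00 mm²
ΣAx̄ = (4140.00)(115.00) + (3960.00)(115.00) + (3200.00)(115.00) = 1299500.00 mm³
ΣAȳ = (4140.00)(9.00) + (3960.00)(128.00) + (3200.00)(246.00) = 1331340.00 mm³
x̄ = 1299500.00 / 11300.00 = 115.00 mm
ȳ = 1331340.00 / 11300.00 = 117.82 mm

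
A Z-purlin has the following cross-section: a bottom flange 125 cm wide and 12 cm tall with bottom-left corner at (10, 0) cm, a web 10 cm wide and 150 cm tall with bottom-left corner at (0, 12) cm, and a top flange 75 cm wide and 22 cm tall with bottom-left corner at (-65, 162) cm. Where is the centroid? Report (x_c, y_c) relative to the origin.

Part | A | x̄ᵢ | ȳᵢ | A·x̄ᵢ | A·ȳᵢ
bottom flange | 1500.00 | 72.50 | 6.00 | 108750.00 | 9000.00
web | 1500.00 | 5.00 | 87.00 | 7500.00 | 130500.00
top flange | 1650.00 | -27.50 | 173.00 | -45375.00 | 285450.00
Σ | 4650.00 |  |  | 70875.00 | 424950.00
x_c = 70875.00 / 4650.00 = 15.24 cm
y_c = 424950.00 / 4650.00 = 91.39 cm

x_c = 15.24 cm, y_c = 91.39 cm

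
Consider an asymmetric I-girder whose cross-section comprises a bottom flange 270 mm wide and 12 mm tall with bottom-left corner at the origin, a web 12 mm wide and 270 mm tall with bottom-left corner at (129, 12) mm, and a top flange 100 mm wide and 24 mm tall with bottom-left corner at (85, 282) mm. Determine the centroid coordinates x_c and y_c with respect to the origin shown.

x_c = 135.00 mm, y_c = 135.28 mm

bottom flange: A = 270 × 12 = 3240.00, centroid at (135.00, 6.00).
web: A = 12 × 270 = 3240.00, centroid at (135.00, 147.00).
top flange: A = 100 × 24 = 2400.00, centroid at (135.00, 294.00).
ΣA = 8880.00 mm²
ΣAx_c = (3240.00)(135.00) + (3240.00)(135.00) + (2400.00)(135.00) = 1198800.00 mm³
ΣAy_c = (3240.00)(6.00) + (3240.00)(147.00) + (2400.00)(294.00) = 1201320.00 mm³
x_c = 1198800.00 / 8880.00 = 135.00 mm
y_c = 1201320.00 / 8880.00 = 135.28 mm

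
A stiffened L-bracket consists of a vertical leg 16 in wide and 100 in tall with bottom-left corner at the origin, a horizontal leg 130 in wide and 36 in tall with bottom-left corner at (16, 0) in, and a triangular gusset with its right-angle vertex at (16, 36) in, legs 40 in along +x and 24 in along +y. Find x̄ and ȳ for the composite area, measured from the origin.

vertical leg: A = 16 × 100 = 1600.00, centroid at (8.00, 50.00).
horizontal leg: A = 130 × 36 = 4680.00, centroid at (81.00, 18.00).
gusset: A = ½·40·24 = 480.00, centroid at (29.33, 44.00).
ΣA = 6760.00 in²
ΣAx̄ = (1600.00)(8.00) + (4680.00)(81.00) + (480.00)(29.33) = 405960.00 in³
ΣAȳ = (1600.00)(50.00) + (4680.00)(18.00) + (480.00)(44.00) = 185360.00 in³
x̄ = 405960.00 / 6760.00 = 60.05 in
ȳ = 185360.00 / 6760.00 = 27.42 in

x̄ = 60.05 in, ȳ = 27.42 in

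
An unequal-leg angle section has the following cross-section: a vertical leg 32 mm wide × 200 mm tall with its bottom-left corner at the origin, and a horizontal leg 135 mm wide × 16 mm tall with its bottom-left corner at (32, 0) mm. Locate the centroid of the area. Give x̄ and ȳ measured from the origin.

vertical leg: A = 32 × 200 = 6400.00, centroid at (16.00, 100.00).
horizontal leg: A = 135 × 16 = 2160.00, centroid at (99.50, 8.00).
ΣA = 8560.00 mm², ΣAx̄ = 317320.00 mm³, ΣAȳ = 657280.00 mm³.
x̄ = 317320.00/8560.00 = 37.07 mm; ȳ = 657280.00/8560.00 = 76.79 mm.

x̄ = 37.07 mm, ȳ = 76.79 mm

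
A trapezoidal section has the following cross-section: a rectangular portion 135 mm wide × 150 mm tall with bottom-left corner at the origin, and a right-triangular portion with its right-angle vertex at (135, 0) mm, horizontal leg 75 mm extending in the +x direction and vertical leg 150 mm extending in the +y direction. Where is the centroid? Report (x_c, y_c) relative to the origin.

Part | A | x̄ᵢ | ȳᵢ | A·x̄ᵢ | A·ȳᵢ
rectangular portion | 20250.00 | 67.50 | 75.00 | 1366875.00 | 1518750.00
triangular portion | 5625.00 | 160.00 | 50.00 | 900000.00 | 281250.00
Σ | 25875.00 |  |  | 2266875.00 | 1800000.00
x_c = 2266875.00 / 25875.00 = 87.61 mm
y_c = 1800000.00 / 25875.00 = 69.57 mm

x_c = 87.61 mm, y_c = 69.57 mm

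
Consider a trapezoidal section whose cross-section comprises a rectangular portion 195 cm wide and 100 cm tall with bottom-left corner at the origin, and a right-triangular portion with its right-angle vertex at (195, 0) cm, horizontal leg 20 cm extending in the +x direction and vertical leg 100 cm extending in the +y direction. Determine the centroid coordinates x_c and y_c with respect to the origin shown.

rectangular portion: A = 195 × 100 = 19500.00, centroid at (97.50, 50.00).
triangular portion: A = ½·20·100 = 1000.00, centroid at (201.67, 33.33).
ΣA = 20500.00 cm²
ΣAx_c = (19500.00)(97.50) + (1000.00)(201.67) = 2102916.67 cm³
ΣAy_c = (19500.00)(50.00) + (1000.00)(33.33) = 1008333.33 cm³
x_c = 2102916.67 / 20500.00 = 102.58 cm
y_c = 1008333.33 / 20500.00 = 49.19 cm

x_c = 102.58 cm, y_c = 49.19 cm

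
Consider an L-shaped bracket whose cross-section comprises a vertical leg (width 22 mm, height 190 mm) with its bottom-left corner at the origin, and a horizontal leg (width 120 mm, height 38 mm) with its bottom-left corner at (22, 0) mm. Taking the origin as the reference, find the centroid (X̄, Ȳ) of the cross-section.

vertical leg: A = 22 × 190 = 4180.00, centroid at (11.00, 95.00).
horizontal leg: A = 120 × 38 = 4560.00, centroid at (82.00, 19.00).
ΣA = 8740.00 mm²
ΣAX̄ = (4180.00)(11.00) + (4560.00)(82.00) = 419900.00 mm³
ΣAȲ = (4180.00)(95.00) + (4560.00)(19.00) = 483740.00 mm³
X̄ = 419900.00 / 8740.00 = 48.04 mm
Ȳ = 483740.00 / 8740.00 = 55.35 mm

X̄ = 48.04 mm, Ȳ = 55.35 mm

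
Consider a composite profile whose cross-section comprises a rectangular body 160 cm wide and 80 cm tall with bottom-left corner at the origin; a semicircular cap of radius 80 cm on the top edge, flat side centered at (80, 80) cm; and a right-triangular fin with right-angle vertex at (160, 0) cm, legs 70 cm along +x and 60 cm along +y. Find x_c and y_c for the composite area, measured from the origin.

Part | A | x̄ᵢ | ȳᵢ | A·x̄ᵢ | A·ȳᵢ
rectangular body | 12800.00 | 80.00 | 40.00 | 1024000.00 | 512000.00
semicircular top | 10053.10 | 80.00 | 113.95 | 804247.72 | 1145581.05
triangular fin | 2100.00 | 183.33 | 20.00 | 385000.00 | 42000.00
Σ | 24953.10 |  |  | 2213247.72 | 1699581.05
x_c = 2213247.72 / 24953.10 = 88.70 cm
y_c = 1699581.05 / 24953.10 = 68.11 cm

x_c = 88.70 cm, y_c = 68.11 cm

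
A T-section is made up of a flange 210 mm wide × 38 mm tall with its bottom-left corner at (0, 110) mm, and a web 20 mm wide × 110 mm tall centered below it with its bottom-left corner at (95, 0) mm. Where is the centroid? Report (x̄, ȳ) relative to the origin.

web: A = 20 × 110 = 2200.00, centroid at (105.00, 55.00).
flange: A = 210 × 38 = 7980.00, centroid at (105.00, 129.00).
ΣA = 10180.00 mm²
ΣAx̄ = (2200.00)(105.00) + (7980.00)(105.00) = 1068900.00 mm³
ΣAȳ = (2200.00)(55.00) + (7980.00)(129.00) = 1150420.00 mm³
x̄ = 1068900.00 / 10180.00 = 105.00 mm
ȳ = 1150420.00 / 10180.00 = 113.01 mm

x̄ = 105.00 mm, ȳ = 113.01 mm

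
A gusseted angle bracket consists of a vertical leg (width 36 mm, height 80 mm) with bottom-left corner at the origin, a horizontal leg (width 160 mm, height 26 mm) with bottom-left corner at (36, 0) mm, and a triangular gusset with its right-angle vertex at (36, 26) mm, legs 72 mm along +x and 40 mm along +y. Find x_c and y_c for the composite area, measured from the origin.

vertical leg: A = 36 × 80 = 2880.00, centroid at (18.00, 40.00).
horizontal leg: A = 160 × 26 = 4160.00, centroid at (116.00, 13.00).
gusset: A = ½·72·40 = 1440.00, centroid at (60.00, 39.33).
ΣA = 8480.00 mm²
ΣAx_c = (2880.00)(18.00) + (4160.00)(116.00) + (1440.00)(60.00) = 620800.00 mm³
ΣAy_c = (2880.00)(40.00) + (4160.00)(13.00) + (1440.00)(39.33) = 225920.00 mm³
x_c = 620800.00 / 8480.00 = 73.21 mm
y_c = 225920.00 / 8480.00 = 26.64 mm

x_c = 73.21 mm, y_c = 26.64 mm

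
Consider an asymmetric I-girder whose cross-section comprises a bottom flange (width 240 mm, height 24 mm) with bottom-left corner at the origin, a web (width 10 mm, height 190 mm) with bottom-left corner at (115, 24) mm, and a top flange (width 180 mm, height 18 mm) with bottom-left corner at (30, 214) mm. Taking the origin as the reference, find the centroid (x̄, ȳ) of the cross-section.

x̄ = 120.00 mm, ȳ = 93.37 mm

Part | A | x̄ᵢ | ȳᵢ | A·x̄ᵢ | A·ȳᵢ
bottom flange | 5760.00 | 120.00 | 12.00 | 691200.00 | 69120.00
web | 1900.00 | 120.00 | 119.00 | 228000.00 | 226100.00
top flange | 3240.00 | 120.00 | 223.00 | 388800.00 | 722520.00
Σ | 10900.00 |  |  | 1308000.00 | 1017740.00
x̄ = 1308000.00 / 10900.00 = 120.00 mm
ȳ = 1017740.00 / 10900.00 = 93.37 mm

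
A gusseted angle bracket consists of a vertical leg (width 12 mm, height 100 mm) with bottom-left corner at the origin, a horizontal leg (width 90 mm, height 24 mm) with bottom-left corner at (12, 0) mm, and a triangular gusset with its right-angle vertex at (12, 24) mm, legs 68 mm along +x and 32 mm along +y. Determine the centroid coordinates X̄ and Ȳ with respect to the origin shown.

X̄ = 37.78 mm, Ȳ = 27.80 mm

Part | A | x̄ᵢ | ȳᵢ | A·x̄ᵢ | A·ȳᵢ
vertical leg | 1200.00 | 6.00 | 50.00 | 7200.00 | 60000.00
horizontal leg | 2160.00 | 57.00 | 12.00 | 123120.00 | 25920.00
gusset | 1088.00 | 34.67 | 34.67 | 37717.33 | 37717.33
Σ | 4448.00 |  |  | 168037.33 | 123637.33
X̄ = 168037.33 / 4448.00 = 37.78 mm
Ȳ = 123637.33 / 4448.00 = 27.80 mm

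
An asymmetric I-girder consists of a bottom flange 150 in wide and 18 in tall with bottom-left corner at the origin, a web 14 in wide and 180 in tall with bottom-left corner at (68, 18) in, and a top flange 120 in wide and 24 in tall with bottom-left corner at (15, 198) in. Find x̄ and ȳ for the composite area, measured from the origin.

bottom flange: A = 150 × 18 = 2700.00, centroid at (75.00, 9.00).
web: A = 14 × 180 = 2520.00, centroid at (75.00, 108.00).
top flange: A = 120 × 24 = 2880.00, centroid at (75.00, 210.00).
ΣA = 8100.00 in²
ΣAx̄ = (2700.00)(75.00) + (2520.00)(75.00) + (2880.00)(75.00) = 607500.00 in³
ΣAȳ = (2700.00)(9.00) + (2520.00)(108.00) + (2880.00)(210.00) = 901260.00 in³
x̄ = 607500.00 / 8100.00 = 75.00 in
ȳ = 901260.00 / 8100.00 = 111.27 in

x̄ = 75.00 in, ȳ = 111.27 in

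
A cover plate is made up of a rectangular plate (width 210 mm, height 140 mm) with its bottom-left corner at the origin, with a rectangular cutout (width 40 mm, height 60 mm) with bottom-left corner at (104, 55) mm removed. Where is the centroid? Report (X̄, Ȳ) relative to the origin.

plate: A = 210 × 140 = 29400.00, centroid at (105.00, 70.00).
hole: A = −(40 × 60) = -2400.00, centroid at (124.00, 85.00).
ΣA = 27000.00 mm², ΣAX̄ = 2789400.00 mm³, ΣAȲ = 1854000.00 mm³.
X̄ = 2789400.00/27000.00 = 103.31 mm; Ȳ = 1854000.00/27000.00 = 68.67 mm.

X̄ = 103.31 mm, Ȳ = 68.67 mm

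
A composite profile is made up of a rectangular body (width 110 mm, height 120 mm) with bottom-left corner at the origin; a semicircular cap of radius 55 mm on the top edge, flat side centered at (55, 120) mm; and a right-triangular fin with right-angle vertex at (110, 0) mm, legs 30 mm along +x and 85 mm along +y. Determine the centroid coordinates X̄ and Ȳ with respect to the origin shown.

X̄ = 59.31 mm, Ȳ = 78.50 mm

rectangular body: A = 110 × 120 = 13200.00, centroid at (55.00, 60.00).
semicircular top: A = ½π·55² = 4751.66, centroid at (55.00, 143.34).
triangular fin: A = ½·30·85 = 1275.00, centroid at (120.00, 28.33).
ΣA = 19226.66 mm², ΣAX̄ = 1140341.24 mm³, ΣAȲ = 1509240.73 mm³.
X̄ = 1140341.24/19226.66 = 59.31 mm; Ȳ = 1509240.73/19226.66 = 78.50 mm.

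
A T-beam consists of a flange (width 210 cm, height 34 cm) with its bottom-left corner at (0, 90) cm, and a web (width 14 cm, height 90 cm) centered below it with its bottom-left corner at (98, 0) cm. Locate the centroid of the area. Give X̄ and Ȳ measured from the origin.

X̄ = 105.00 cm, Ȳ = 97.70 cm

web: A = 14 × 90 = 1260.00, centroid at (105.00, 45.00).
flange: A = 210 × 34 = 7140.00, centroid at (105.00, 107.00).
ΣA = 8400.00 cm²
ΣAX̄ = (1260.00)(105.00) + (7140.00)(105.00) = 882000.00 cm³
ΣAȲ = (1260.00)(45.00) + (7140.00)(107.00) = 820680.00 cm³
X̄ = 882000.00 / 8400.00 = 105.00 cm
Ȳ = 820680.00 / 8400.00 = 97.70 cm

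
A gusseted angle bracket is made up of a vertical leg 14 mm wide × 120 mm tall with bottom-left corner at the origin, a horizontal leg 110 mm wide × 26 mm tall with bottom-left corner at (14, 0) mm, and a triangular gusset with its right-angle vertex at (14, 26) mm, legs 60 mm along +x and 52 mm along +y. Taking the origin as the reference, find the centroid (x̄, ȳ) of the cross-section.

x̄ = 42.97 mm, ȳ = 33.70 mm

vertical leg: A = 14 × 120 = 1680.00, centroid at (7.00, 60.00).
horizontal leg: A = 110 × 26 = 2860.00, centroid at (69.00, 13.00).
gusset: A = ½·60·52 = 1560.00, centroid at (34.00, 43.33).
ΣA = 6100.00 mm², ΣAx̄ = 262140.00 mm³, ΣAȳ = 205580.00 mm³.
x̄ = 262140.00/6100.00 = 42.97 mm; ȳ = 205580.00/6100.00 = 33.70 mm.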